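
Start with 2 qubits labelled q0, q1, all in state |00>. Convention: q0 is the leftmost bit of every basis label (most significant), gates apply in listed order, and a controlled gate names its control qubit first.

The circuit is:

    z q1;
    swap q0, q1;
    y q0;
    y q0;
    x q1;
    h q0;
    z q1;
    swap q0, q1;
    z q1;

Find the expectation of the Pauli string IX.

In the final state, IX has expectation -1.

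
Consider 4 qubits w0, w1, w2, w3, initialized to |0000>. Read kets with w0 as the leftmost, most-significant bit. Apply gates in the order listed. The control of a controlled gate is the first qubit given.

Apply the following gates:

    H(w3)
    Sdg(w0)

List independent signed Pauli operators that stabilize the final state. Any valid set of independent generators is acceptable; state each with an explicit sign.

The stabilizer group can be generated by +IIIX, +ZIII, +IZII, +IIZI, among other valid generating sets.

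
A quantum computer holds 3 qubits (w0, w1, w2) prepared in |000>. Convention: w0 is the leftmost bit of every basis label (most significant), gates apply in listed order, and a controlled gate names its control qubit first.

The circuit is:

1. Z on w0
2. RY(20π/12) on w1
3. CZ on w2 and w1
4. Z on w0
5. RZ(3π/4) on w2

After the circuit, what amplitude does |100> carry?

The final state's coefficient on |100> equals 0.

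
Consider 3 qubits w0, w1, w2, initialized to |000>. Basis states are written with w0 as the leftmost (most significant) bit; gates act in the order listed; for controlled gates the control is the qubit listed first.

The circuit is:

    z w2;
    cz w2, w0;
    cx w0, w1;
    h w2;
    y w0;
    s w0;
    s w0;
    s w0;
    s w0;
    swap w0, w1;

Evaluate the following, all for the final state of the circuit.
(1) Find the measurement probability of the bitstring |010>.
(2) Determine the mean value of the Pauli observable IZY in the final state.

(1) A full measurement returns |010> with probability 1/2. Key observation: the block from step 6 through step 9 cancels to the identity and can be dropped.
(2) In the final state, IZY has expectation 0.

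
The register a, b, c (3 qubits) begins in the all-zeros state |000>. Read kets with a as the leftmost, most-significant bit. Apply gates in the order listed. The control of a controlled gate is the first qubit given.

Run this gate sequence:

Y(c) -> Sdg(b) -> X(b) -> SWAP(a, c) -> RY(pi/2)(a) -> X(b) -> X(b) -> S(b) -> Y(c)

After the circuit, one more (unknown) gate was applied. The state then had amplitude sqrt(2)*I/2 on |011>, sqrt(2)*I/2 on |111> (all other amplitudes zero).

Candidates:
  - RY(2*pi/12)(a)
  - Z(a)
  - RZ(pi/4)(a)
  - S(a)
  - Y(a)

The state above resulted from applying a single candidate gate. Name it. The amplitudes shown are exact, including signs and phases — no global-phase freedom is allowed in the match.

The applied gate was Z(a).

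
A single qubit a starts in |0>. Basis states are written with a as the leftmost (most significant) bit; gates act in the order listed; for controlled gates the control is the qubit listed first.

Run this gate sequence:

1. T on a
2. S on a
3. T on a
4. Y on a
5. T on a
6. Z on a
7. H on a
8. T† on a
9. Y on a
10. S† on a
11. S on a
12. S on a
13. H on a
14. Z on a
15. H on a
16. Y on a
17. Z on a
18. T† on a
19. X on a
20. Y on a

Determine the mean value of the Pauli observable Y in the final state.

The expectation value of Y is -1.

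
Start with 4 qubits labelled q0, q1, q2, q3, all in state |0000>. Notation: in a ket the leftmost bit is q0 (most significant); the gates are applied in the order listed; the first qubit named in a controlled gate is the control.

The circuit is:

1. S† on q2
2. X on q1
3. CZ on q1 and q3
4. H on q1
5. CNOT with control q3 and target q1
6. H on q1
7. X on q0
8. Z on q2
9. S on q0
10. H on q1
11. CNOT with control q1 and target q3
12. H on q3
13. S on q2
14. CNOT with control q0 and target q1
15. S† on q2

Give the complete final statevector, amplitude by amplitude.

After the circuit, the state carries amplitude -I/2 on |1000>, I/2 on |1001>, I/2 on |1100>, I/2 on |1101>, and 0 on every other basis state.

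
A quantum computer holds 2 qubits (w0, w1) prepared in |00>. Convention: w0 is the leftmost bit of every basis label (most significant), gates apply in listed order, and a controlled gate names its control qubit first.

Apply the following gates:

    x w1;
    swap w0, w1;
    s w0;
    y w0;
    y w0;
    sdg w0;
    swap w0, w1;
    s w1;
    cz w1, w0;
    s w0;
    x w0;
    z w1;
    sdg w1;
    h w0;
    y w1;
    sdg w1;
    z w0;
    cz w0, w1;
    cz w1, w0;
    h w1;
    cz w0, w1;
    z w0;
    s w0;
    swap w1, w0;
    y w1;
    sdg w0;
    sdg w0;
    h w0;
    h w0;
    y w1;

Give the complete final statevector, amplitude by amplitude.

After the circuit, the state carries amplitude I/2 on |00>, 1/2 on |01>, -I/2 on |10>, 1/2 on |11>.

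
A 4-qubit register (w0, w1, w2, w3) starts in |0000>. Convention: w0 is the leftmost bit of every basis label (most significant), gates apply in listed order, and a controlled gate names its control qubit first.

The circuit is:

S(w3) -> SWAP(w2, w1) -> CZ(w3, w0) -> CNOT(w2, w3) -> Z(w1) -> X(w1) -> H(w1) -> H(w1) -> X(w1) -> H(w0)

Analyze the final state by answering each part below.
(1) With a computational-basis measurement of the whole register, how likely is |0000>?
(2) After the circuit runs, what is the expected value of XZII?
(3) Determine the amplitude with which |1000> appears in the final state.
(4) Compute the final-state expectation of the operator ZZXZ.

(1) The probability of measuring |0000> is 1/2. Key observation: steps 6-9 multiply out to the identity, so the circuit reduces to the remaining gates.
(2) The expectation value of XZII is 1.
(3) The final state's coefficient on |1000> equals sqrt(2)/2.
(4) In the final state, ZZXZ has expectation 0.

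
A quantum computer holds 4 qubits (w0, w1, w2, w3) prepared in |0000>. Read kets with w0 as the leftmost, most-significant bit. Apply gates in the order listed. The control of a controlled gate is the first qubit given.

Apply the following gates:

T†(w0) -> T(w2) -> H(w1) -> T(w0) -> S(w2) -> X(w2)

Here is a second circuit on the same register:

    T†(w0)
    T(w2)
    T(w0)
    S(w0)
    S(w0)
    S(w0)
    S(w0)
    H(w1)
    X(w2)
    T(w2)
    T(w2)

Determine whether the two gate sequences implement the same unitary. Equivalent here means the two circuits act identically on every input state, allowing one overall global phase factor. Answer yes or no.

No, they are not equivalent — no single phase factor reconciles the two unitaries.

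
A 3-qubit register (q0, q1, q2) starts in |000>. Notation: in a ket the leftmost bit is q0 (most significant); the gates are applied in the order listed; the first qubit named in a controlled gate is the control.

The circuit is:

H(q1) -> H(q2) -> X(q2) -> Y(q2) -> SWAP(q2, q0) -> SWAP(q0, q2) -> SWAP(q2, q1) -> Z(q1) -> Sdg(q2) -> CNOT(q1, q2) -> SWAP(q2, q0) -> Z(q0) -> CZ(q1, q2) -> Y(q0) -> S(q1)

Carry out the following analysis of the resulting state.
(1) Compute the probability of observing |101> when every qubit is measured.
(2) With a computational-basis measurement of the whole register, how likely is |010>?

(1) Outcome |101> occurs with probability 0.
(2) Outcome |010> occurs with probability 1/4.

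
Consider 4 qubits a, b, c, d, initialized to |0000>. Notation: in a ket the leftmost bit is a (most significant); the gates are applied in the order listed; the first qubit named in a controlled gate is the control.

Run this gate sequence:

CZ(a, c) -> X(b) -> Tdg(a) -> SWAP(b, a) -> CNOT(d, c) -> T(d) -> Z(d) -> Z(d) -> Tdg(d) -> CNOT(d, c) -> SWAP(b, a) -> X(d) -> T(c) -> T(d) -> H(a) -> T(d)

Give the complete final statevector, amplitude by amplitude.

After the circuit, the state carries amplitude sqrt(2)*I/2 on |0101>, sqrt(2)*I/2 on |1101>, and 0 on every other basis state. Key observation: steps 4-11 multiply out to the identity, so the circuit reduces to the remaining gates.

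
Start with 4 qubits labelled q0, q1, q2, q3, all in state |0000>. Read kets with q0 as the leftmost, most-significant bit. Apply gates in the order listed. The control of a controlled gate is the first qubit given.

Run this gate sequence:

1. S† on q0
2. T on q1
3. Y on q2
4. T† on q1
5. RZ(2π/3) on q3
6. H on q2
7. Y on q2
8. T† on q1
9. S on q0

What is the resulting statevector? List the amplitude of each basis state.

The final amplitudes are sqrt(2)*exp(2*I*pi/3)/2 on |0000>, sqrt(2)*exp(2*I*pi/3)/2 on |0010>, and 0 on every other basis state.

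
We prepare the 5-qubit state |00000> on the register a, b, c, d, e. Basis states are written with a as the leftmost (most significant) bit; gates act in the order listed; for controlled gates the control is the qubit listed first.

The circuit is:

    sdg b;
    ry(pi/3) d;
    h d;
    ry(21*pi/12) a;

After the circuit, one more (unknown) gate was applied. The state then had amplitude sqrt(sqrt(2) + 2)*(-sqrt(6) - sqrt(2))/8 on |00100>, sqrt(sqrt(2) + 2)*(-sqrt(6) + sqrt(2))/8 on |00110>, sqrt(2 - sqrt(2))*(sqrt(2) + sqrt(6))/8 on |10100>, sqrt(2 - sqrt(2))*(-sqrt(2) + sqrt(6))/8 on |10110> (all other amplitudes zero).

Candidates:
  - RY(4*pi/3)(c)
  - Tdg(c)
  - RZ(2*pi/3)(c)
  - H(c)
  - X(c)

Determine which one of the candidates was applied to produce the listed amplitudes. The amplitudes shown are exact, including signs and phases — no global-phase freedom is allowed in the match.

The applied gate was X(c).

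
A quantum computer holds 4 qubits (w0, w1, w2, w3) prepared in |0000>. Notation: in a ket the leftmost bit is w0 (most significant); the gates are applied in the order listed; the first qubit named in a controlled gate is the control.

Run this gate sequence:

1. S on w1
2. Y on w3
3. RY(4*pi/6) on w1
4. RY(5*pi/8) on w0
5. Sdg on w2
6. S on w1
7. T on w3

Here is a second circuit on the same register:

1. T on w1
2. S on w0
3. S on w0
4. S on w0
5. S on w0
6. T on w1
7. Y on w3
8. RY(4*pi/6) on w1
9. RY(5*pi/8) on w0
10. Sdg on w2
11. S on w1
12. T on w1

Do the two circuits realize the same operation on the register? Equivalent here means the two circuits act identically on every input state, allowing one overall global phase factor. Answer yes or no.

No, they are not equivalent — no single phase factor reconciles the two unitaries.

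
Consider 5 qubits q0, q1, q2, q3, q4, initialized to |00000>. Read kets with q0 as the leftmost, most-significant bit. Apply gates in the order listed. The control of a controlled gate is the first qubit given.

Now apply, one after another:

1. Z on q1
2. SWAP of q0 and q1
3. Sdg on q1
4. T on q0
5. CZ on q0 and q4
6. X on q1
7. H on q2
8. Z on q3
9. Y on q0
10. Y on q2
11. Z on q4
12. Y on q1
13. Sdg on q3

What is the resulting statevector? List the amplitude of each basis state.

The final amplitudes are -sqrt(2)*I/2 on |10000>, sqrt(2)*I/2 on |10100>, and 0 on every other basis state.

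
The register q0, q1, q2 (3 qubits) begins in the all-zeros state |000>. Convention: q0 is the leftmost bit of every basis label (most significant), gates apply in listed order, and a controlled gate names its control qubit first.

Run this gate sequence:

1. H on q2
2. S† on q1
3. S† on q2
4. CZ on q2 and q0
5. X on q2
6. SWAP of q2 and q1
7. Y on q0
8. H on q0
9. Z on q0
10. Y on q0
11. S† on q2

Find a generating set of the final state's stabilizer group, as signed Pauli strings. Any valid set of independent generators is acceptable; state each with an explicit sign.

The final state is stabilized by the group generated by -XII, +IYI, +IIZ; other independent generating sets are equally valid.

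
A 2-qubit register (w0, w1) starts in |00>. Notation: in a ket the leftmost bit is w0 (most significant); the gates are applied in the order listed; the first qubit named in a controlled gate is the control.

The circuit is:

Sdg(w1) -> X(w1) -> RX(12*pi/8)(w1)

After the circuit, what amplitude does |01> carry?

|01> carries amplitude -sqrt(2)/2 in the final state.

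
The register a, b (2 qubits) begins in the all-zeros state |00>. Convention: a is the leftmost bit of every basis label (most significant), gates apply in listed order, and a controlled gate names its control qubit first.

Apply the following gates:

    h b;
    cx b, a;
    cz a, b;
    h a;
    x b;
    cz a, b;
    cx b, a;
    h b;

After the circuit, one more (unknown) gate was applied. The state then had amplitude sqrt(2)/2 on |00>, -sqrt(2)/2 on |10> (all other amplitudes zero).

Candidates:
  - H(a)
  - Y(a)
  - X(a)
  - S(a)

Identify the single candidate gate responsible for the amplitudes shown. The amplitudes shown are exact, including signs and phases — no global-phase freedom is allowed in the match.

The unique candidate consistent with the amplitudes is X(a).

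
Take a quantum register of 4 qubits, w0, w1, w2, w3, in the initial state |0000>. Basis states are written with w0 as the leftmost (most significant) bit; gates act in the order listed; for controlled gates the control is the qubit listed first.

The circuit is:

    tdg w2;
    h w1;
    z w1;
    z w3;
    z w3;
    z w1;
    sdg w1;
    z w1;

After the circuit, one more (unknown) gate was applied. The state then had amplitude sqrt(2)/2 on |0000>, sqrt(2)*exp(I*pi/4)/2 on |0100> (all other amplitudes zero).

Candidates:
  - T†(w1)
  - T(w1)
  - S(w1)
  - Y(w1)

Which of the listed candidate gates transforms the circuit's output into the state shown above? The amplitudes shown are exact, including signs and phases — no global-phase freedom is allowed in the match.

The applied gate was T†(w1). Key observation: gates 3-6 undo each other exactly, leaving only the rest of the circuit to track.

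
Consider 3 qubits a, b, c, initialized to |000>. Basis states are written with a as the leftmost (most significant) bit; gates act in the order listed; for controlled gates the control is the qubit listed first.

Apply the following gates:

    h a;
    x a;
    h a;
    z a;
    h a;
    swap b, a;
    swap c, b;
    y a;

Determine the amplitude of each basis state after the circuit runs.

After the circuit, the state carries amplitude sqrt(2)*I/2 on |100>, sqrt(2)*I/2 on |101>, and 0 on every other basis state. Key observation: gates 1-4 undo each other exactly, leaving only the rest of the circuit to track.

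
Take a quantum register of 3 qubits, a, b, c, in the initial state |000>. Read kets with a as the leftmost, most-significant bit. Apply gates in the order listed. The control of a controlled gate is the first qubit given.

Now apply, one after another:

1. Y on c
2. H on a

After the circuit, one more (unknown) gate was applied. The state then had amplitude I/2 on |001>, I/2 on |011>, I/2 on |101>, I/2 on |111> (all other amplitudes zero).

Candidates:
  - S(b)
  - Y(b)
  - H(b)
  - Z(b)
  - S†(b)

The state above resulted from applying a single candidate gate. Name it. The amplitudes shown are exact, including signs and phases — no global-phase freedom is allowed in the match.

It was H(b) that produced the state shown.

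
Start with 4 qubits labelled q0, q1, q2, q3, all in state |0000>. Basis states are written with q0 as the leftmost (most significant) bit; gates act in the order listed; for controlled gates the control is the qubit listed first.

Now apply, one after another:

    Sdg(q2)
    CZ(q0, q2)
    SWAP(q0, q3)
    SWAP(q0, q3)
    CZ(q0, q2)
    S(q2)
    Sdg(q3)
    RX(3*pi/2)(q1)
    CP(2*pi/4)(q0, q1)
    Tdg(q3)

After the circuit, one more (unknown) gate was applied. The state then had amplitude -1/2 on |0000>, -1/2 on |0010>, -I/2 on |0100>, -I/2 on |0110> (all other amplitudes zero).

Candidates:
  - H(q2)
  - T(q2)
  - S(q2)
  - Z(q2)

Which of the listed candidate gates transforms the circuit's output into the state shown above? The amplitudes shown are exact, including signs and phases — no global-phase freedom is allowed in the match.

It was H(q2) that produced the state shown. Key observation: the block from step 1 through step 6 cancels to the identity and can be dropped.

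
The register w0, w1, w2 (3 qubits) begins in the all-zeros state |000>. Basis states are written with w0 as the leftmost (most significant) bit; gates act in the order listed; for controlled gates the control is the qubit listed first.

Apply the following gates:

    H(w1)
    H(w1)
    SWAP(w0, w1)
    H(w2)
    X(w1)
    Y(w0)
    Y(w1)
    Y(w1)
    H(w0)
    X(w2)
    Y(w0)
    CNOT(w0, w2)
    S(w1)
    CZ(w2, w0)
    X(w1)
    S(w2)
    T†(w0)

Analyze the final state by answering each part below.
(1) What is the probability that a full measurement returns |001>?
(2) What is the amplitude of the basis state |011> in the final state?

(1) A full measurement returns |001> with probability 1/4. Key observation: steps 1-2 multiply out to the identity, so the circuit reduces to the remaining gates.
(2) The final state's coefficient on |011> equals 0.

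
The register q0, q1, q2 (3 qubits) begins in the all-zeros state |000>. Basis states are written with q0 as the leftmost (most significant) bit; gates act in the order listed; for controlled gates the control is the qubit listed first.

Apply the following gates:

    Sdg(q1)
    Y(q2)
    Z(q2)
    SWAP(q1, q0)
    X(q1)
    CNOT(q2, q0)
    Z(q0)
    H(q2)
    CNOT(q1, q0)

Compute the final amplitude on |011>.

The final state's coefficient on |011> equals -sqrt(2)*I/2.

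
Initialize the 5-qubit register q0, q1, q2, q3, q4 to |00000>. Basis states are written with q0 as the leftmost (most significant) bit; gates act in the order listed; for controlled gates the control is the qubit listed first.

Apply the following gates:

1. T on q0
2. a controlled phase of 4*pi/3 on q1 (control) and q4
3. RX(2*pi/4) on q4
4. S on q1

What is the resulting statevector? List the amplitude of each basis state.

The resulting statevector has amplitude sqrt(2)/2 on |00000>, -sqrt(2)*I/2 on |00001>, and 0 on every other basis state.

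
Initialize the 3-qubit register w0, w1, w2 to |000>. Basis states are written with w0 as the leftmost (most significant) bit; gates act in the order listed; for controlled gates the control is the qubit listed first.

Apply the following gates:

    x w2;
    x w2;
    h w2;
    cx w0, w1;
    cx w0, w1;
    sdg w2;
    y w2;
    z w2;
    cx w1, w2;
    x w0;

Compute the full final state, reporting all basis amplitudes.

The resulting statevector has amplitude -sqrt(2)/2 on |100>, -sqrt(2)*I/2 on |101>, and 0 on every other basis state.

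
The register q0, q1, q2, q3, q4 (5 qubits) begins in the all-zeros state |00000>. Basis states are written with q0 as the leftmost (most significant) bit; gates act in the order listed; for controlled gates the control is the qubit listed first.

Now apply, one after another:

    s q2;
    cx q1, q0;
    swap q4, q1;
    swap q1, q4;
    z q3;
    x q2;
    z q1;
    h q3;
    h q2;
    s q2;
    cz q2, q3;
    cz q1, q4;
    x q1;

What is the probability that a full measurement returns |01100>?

A full measurement returns |01100> with probability 1/4.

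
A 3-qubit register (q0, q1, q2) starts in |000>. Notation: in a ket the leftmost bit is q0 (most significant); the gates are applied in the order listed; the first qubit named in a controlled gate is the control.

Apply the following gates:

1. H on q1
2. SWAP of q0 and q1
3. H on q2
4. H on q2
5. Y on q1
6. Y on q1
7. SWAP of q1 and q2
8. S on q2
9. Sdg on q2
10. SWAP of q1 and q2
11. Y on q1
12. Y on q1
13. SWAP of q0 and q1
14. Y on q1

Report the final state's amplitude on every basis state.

After the circuit, the state carries amplitude -sqrt(2)*I/2 on |000>, sqrt(2)*I/2 on |010>, and 0 on every other basis state.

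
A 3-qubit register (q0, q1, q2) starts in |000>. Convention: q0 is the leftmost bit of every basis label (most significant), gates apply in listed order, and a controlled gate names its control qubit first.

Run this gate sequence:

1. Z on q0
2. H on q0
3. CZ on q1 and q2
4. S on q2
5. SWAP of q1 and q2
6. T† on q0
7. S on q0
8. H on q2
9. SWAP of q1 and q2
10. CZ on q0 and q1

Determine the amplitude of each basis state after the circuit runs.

The resulting statevector has amplitude 1/2 on |000>, 0 on |001>, 1/2 on |010>, 0 on |011>, exp(I*pi/4)/2 on |100>, 0 on |101>, -exp(I*pi/4)/2 on |110>, 0 on |111>.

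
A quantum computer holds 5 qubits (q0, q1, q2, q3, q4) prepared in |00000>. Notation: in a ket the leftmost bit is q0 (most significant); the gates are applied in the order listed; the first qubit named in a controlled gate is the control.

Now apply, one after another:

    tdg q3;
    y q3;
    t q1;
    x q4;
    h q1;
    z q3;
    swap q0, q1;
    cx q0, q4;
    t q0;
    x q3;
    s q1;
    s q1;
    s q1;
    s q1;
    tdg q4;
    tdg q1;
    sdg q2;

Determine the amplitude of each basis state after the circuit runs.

After the circuit, the state carries amplitude -sqrt(2)*exp(I*pi/4)/2 on |00001>, -sqrt(2)*exp(3*I*pi/4)/2 on |10000>, and 0 on every other basis state. Key observation: the block from step 11 through step 14 cancels to the identity and can be dropped.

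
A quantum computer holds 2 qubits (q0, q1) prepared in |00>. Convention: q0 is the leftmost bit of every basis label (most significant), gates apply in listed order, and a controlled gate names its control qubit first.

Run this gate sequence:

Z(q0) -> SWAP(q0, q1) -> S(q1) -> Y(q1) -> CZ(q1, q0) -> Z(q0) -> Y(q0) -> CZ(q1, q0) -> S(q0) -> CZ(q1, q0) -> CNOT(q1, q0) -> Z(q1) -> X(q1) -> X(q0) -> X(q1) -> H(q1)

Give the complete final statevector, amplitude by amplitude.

The resulting statevector has amplitude 0 on |00>, 0 on |01>, sqrt(2)*I/2 on |10>, -sqrt(2)*I/2 on |11>.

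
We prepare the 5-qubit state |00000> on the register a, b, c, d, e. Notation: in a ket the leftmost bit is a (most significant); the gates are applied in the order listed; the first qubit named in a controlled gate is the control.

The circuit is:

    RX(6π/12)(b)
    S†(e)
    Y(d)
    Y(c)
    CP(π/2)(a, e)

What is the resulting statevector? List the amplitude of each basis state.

After the circuit, the state carries amplitude -sqrt(2)/2 on |00110>, sqrt(2)*I/2 on |01110>, and 0 on every other basis state.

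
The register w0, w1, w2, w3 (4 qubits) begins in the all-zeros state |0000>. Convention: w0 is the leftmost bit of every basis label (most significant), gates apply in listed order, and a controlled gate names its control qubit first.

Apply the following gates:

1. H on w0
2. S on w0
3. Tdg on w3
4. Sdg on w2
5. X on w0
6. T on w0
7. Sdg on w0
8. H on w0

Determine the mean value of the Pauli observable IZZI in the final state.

In the final state, IZZI has expectation 1.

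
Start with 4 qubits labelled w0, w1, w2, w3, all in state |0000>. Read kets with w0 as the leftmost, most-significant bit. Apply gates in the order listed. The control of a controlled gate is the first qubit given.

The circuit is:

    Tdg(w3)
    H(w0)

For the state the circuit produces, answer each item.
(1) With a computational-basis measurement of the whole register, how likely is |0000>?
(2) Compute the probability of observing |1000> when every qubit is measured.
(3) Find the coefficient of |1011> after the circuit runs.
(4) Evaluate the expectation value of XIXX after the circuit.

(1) Outcome |0000> occurs with probability 1/2.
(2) A full measurement returns |1000> with probability 1/2.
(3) The amplitude on |1011> is 0.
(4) The expectation value of XIXX is 0.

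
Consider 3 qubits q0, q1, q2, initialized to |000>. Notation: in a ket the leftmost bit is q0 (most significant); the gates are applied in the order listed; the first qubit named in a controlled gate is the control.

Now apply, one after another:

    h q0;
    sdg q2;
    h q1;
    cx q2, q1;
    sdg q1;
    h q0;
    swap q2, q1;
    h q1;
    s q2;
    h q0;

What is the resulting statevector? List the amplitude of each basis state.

The resulting statevector has amplitude sqrt(2)/4 on |000>, sqrt(2)/4 on |001>, sqrt(2)/4 on |010>, sqrt(2)/4 on |011>, sqrt(2)/4 on |100>, sqrt(2)/4 on |101>, sqrt(2)/4 on |110>, sqrt(2)/4 on |111>.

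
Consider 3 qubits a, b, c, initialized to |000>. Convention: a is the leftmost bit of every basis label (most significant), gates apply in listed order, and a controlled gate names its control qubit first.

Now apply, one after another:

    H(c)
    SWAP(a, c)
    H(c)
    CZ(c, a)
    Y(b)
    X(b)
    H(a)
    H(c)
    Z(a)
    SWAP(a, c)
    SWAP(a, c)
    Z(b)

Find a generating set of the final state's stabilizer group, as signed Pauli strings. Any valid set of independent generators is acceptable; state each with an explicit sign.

The stabilizer group can be generated by -XIZ, +ZIX, +IZI, among other valid generating sets.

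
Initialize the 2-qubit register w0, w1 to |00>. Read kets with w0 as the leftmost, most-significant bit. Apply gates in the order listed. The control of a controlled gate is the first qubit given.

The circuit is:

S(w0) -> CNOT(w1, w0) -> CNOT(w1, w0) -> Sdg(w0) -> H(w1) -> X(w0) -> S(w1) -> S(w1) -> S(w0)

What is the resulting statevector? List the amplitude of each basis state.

After the circuit, the state carries amplitude 0 on |00>, 0 on |01>, sqrt(2)*I/2 on |10>, -sqrt(2)*I/2 on |11>. Key observation: gates 1-4 undo each other exactly, leaving only the rest of the circuit to track.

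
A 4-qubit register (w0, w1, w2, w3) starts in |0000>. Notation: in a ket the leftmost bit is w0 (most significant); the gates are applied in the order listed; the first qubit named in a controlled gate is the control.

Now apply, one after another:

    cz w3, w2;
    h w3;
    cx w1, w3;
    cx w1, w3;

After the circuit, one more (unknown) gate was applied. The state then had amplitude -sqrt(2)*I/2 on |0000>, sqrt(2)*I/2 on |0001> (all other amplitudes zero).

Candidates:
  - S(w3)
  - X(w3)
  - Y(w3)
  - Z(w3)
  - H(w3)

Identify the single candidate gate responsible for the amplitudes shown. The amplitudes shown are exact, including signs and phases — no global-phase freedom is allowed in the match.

The unique candidate consistent with the amplitudes is Y(w3). Key observation: steps 3-4 multiply out to the identity, so the circuit reduces to the remaining gates.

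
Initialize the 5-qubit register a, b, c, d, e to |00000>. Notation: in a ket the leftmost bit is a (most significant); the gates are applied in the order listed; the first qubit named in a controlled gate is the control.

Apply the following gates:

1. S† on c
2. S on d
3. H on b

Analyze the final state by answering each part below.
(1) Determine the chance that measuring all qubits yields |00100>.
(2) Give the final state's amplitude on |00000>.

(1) A full measurement returns |00100> with probability 0.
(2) |00000> carries amplitude sqrt(2)/2 in the final state.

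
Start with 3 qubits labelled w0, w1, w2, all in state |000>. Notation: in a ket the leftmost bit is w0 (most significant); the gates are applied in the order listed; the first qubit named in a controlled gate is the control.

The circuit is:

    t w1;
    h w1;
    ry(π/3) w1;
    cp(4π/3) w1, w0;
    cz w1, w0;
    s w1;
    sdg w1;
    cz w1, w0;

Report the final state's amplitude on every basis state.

After the circuit, the state carries amplitude -sqrt(2)/4 + sqrt(6)/4 on |000>, sqrt(2)/4 + sqrt(6)/4 on |010>, and 0 on every other basis state. Key observation: the block from step 5 through step 8 cancels to the identity and can be dropped.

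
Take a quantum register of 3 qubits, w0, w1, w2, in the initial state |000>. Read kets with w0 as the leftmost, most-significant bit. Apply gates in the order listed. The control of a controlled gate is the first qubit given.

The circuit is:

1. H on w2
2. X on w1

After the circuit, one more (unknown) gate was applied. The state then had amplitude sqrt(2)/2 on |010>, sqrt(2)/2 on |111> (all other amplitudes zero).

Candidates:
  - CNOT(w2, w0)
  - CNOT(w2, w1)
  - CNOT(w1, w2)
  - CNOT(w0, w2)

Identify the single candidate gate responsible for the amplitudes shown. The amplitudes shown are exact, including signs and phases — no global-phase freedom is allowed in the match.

It was CNOT(w2, w0) that produced the state shown.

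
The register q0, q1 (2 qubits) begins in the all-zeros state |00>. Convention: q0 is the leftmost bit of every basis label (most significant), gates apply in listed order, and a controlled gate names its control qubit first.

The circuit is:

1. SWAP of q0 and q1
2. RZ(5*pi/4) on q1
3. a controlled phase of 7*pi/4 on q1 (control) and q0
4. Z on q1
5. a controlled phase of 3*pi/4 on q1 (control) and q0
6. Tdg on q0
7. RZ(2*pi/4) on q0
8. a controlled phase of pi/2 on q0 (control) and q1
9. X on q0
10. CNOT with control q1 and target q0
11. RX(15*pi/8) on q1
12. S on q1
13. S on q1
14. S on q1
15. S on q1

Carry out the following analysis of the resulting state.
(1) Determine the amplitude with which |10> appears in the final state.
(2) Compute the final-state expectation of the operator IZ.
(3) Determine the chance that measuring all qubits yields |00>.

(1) The amplitude on |10> is exp(I*pi/8)*cos(pi/16). Key observation: gates 12-15 undo each other exactly, leaving only the rest of the circuit to track.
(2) The observable IZ averages to sqrt(sqrt(2) + 2)/2.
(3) The probability of measuring |00> is 0.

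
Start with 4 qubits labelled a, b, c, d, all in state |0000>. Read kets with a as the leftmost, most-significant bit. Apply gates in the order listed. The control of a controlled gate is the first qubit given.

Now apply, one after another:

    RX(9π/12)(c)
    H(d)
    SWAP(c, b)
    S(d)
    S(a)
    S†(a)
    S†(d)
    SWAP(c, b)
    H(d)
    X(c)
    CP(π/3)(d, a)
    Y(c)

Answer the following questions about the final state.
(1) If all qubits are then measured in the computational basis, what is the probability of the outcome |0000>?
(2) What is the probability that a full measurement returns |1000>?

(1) The probability of measuring |0000> is 1/2 - sqrt(2)/4. Key observation: steps 2-9 multiply out to the identity, so the circuit reduces to the remaining gates.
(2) A full measurement returns |1000> with probability 0.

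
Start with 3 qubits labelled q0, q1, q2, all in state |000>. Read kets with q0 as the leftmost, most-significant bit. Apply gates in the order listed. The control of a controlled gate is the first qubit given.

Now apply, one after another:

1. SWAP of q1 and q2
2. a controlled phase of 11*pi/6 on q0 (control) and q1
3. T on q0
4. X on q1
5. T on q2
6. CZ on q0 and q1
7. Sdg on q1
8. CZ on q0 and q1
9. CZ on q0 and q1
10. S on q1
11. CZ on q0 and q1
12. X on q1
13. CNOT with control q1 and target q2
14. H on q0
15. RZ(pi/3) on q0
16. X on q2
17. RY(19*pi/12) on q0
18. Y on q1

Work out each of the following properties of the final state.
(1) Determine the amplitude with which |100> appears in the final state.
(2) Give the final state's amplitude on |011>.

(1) The final state's coefficient on |100> equals 0. Key observation: gates 6-11 undo each other exactly, leaving only the rest of the circuit to track.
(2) The amplitude on |011> is (-sqrt(2*sqrt(2) + 4)/8 - sqrt(12 - 6*sqrt(2))/8 - sqrt(6*sqrt(2) + 12)*exp(I*pi/3)/8 + sqrt(4 - 2*sqrt(2))*exp(I*pi/3)/8)*exp(I*pi/3).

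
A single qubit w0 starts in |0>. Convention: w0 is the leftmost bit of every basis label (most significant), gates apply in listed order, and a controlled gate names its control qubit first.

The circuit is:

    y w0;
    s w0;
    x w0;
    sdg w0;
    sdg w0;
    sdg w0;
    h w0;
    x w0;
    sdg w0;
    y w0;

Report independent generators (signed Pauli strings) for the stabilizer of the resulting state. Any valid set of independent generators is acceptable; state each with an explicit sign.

The stabilizer group can be generated by -Y, among other valid generating sets.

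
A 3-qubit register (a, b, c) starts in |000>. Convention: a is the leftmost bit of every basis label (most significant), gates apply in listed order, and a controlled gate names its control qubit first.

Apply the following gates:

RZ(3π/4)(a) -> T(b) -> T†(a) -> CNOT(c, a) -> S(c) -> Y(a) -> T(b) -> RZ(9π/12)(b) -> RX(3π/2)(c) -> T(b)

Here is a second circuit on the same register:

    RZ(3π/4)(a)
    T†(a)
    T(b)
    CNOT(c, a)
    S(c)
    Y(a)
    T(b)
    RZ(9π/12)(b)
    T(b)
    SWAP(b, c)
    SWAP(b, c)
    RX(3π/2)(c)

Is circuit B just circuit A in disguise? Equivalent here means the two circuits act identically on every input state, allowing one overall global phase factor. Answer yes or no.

Yes, they are equivalent — the unitaries differ by at most a global phase.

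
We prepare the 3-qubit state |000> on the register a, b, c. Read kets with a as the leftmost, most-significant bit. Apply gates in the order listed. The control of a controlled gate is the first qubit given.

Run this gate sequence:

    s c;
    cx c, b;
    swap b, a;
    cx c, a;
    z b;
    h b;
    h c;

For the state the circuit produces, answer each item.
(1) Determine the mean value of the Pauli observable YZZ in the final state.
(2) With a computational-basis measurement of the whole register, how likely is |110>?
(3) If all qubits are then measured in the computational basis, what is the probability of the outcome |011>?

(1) The observable YZZ averages to 0.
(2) A full measurement returns |110> with probability 0.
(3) A full measurement returns |011> with probability 1/4.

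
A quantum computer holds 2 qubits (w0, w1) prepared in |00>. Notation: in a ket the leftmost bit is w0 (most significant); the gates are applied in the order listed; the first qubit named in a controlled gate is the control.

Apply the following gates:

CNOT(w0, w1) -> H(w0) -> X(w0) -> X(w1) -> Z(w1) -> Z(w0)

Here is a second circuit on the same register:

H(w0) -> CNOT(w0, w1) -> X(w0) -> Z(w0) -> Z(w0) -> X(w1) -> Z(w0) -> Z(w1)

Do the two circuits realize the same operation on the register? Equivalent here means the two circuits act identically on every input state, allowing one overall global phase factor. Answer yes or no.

No: there is an input state on which the two circuits produce genuinely different outputs (not merely differing by a phase).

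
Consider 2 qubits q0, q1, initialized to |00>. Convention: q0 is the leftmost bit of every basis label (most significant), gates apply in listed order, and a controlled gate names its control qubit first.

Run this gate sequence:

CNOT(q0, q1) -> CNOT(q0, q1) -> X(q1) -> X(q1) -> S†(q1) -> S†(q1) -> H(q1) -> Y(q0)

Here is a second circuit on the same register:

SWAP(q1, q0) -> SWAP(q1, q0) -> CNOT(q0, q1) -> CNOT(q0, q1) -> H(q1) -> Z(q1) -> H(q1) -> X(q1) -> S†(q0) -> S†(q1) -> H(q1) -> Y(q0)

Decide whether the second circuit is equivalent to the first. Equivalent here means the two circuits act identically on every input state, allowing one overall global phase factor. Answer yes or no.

No: there is an input state on which the two circuits produce genuinely different outputs (not merely differing by a phase).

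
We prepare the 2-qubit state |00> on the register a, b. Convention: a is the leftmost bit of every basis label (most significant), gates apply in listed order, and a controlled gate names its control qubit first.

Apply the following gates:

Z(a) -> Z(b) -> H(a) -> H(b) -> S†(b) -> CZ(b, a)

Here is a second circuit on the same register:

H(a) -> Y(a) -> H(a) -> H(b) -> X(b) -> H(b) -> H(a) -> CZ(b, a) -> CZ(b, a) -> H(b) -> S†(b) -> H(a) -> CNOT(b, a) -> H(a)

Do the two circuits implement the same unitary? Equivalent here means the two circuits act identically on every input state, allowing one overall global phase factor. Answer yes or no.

No — the two circuits implement different unitaries, even allowing a global phase.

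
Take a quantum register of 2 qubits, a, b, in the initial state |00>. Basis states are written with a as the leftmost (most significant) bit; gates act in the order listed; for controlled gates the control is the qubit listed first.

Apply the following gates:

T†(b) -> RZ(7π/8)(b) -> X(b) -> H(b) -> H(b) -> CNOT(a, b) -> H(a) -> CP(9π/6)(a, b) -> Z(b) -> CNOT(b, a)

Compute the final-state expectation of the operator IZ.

In the final state, IZ has expectation -1. Key observation: gates 4-5 undo each other exactly, leaving only the rest of the circuit to track.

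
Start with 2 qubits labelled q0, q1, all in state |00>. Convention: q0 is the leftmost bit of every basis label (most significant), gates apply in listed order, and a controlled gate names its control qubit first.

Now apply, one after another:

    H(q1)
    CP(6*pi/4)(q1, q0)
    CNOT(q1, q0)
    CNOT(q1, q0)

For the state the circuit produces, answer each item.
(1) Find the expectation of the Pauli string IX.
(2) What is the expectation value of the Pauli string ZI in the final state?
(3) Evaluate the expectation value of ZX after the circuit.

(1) The expectation value of IX is 1.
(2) The observable ZI averages to 1.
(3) The observable ZX averages to 1.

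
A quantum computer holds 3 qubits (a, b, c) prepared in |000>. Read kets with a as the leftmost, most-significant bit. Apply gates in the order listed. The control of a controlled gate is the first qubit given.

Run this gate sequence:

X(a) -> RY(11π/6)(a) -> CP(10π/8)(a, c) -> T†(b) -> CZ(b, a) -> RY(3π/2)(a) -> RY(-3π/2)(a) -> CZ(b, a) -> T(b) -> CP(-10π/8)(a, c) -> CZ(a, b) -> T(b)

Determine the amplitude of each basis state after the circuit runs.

The final amplitudes are -sqrt(6)/4 + sqrt(2)/4 on |000>, -sqrt(6)/4 - sqrt(2)/4 on |100>, and 0 on every other basis state. Key observation: the block from step 3 through step 10 cancels to the identity and can be dropped.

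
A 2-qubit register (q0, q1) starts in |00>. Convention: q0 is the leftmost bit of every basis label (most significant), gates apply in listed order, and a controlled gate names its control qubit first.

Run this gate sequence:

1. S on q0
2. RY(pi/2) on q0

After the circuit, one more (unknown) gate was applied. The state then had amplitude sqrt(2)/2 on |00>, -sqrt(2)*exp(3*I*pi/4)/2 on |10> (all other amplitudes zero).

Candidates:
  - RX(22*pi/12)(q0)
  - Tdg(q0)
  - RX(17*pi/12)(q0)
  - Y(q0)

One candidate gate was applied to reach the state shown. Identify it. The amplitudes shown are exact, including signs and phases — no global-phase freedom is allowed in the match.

The unique candidate consistent with the amplitudes is Tdg(q0).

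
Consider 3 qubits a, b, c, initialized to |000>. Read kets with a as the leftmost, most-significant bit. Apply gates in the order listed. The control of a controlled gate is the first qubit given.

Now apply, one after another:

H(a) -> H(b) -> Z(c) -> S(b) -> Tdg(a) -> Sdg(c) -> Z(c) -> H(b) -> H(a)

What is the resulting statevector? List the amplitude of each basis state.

The final amplitudes are 1/4 - exp(3*I*pi/4)/4 + exp(I*pi/4)/4 + I/4 on |000>, 0 on |001>, 1/4 - I/4 - exp(I*pi/4)/4 - exp(3*I*pi/4)/4 on |010>, 0 on |011>, 1/4 - exp(I*pi/4)/4 + exp(3*I*pi/4)/4 + I/4 on |100>, 0 on |101>, 1/4 - I/4 + sqrt(2)*I/4 on |110>, 0 on |111>.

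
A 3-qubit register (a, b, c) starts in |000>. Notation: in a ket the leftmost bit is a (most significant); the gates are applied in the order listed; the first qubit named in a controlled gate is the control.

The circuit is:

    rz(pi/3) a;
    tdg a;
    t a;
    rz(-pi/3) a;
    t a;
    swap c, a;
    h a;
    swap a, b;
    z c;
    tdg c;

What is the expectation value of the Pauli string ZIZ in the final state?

In the final state, ZIZ has expectation 1. Key observation: the block from step 1 through step 4 cancels to the identity and can be dropped.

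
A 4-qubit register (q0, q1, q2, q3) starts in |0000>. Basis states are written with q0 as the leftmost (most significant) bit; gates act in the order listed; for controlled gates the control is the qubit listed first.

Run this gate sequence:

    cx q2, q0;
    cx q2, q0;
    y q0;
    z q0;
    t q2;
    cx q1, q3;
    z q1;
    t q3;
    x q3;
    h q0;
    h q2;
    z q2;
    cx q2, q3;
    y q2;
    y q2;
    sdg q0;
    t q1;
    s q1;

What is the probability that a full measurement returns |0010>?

Outcome |0010> occurs with probability 1/4. Key observation: steps 1-2 multiply out to the identity, so the circuit reduces to the remaining gates.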